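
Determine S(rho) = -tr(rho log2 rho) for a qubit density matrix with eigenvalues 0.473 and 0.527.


S = -p*log2(p) - (1-p)*log2(1-p)
p = 0.4730, 1-p = 0.5270
= -0.4730 * log2(0.4730) - 0.5270 * log2(0.5270)
= -(-0.5109) - (-0.4870)
= 0.9979

0.9979


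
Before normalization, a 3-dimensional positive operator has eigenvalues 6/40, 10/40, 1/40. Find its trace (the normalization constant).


tr(M) = sum of eigenvalues
= 6/40 + 10/40 + 1/40
= 17/40
= 0.4250

0.4250


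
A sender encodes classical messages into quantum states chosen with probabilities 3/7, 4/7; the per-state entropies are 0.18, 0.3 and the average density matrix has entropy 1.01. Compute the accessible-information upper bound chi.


chi = S(rho) - sum_i p_i * S(rho_i)
Weighted entropy = 3/7 * 0.18 + 4/7 * 0.3
= 0.2486
chi = 1.01 - 0.2486
= 0.7614

0.7614


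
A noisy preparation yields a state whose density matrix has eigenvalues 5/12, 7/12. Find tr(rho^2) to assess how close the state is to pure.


tr(rho^2) = sum of eigenvalues squared
= (5/12)^2 + (7/12)^2
= (25 + 49) / 144
= 74/144
= 0.5139

0.5139


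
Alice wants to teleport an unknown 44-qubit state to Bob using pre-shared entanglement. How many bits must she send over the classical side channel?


Quantum teleportation requires 2 classical bits per qubit teleported.
44 qubit(s) -> 2 * 44 = 88 classical bits

88


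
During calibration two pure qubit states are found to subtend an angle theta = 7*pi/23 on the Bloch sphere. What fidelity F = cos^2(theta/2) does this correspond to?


For states separated by angle theta on Bloch sphere:
F = cos^2(theta/2)
theta = 7*pi/23 = 0.9561
theta/2 = 0.4781
cos(theta/2) = 0.8879
F = 0.7883

0.7883


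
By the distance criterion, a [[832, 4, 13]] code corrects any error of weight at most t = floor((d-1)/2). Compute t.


Code parameters: [[832, 4, 13]], distance d = 13.
Number of correctable errors = floor((d-1)/2)
= floor((13 - 1)/2)
= floor(12/2)
= 6

6


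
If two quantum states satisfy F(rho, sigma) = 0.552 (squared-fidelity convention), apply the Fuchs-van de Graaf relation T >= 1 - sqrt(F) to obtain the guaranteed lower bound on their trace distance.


Fuchs-van de Graaf (squared-fidelity convention): 1 - sqrt(F) <= T <= sqrt(1 - F).
Lower bound: T >= 1 - sqrt(F)
sqrt(F) = sqrt(0.552) = 0.7430
T >= 1 - 0.7430
T >= 0.2570

0.2570


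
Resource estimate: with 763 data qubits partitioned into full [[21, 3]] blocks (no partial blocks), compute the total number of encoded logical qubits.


Each code block uses 21 physical qubits for 3 logical qubit(s).
Number of complete blocks = floor(763 / 21) = 36
Logical qubits = 36 * 3
= 108

108


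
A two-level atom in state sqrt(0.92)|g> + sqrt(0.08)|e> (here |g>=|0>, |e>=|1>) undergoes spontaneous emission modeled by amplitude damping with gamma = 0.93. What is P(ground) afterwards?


For amplitude damping with parameter gamma on state sqrt(a)|0> + sqrt(b)|1>:
alpha^2 = 0.92, beta^2 = 0.08
P(|0>) = alpha^2 + gamma * beta^2
= 0.92 + 0.93 * 0.08
= 0.92 + 0.0744
= 0.9944

0.9944


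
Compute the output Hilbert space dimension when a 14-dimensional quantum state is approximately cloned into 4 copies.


Output space = H^(tensor 4) where dim(H) = 14
dim = 14^4
= 196 (after 2 factors)
= 2744 (after 3 factors)
= 38416 (after 4 factors)
= 38416

38416


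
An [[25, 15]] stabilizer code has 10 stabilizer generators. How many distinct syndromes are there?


Each stabilizer generator gives a binary (+1 or -1) measurement outcome.
With 10 independent generators:
Total syndromes = 2^10
= 1024

1024


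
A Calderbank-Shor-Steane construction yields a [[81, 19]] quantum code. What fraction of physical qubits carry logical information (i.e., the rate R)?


Code rate R = k/n
= 19/81
= 0.2346

0.2346


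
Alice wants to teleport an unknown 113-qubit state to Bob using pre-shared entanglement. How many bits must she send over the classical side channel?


Quantum teleportation requires 2 classical bits per qubit teleported.
113 qubit(s) -> 2 * 113 = 226 classical bits

226


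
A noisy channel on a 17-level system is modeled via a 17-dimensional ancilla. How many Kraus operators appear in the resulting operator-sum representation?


Tracing out the environment in an orthonormal basis {|i>_E} gives Kraus operators K_i = <i|_E U |0>_E.
Number of Kraus operators = dim(H_env) = d_env
= 17

17


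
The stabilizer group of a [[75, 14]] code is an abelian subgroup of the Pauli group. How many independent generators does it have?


For an [[n,k]] stabilizer code:
Number of stabilizer generators = n - k
= 75 - 14
= 61

61


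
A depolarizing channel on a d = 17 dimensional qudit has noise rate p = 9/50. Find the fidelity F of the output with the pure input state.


F = (1-p) + p/d
= (1 - 0.1800) + 0.1800/17
= 0.8200 + 0.0106
= 0.8306

0.8306


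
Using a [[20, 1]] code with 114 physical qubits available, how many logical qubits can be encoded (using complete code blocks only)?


Each code block uses 20 physical qubits for 1 logical qubit(s).
Number of complete blocks = floor(114 / 20) = 5
Logical qubits = 5 * 1
= 5

5


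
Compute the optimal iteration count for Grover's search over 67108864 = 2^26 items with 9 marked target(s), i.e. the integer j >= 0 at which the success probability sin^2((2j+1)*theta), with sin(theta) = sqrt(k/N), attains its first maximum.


After j Grover iterations the success probability is P(j) = sin^2((2j+1)*theta), where sin(theta) = sqrt(k/N).
N = 2^26 = 67108864, k = 9
sin(theta) = sqrt(k/N) = 0.0003662109375
theta = arcsin(sqrt(k/N)) = 0.0003662109457 rad
P(j) reaches its first maximum when (2j+1)*theta is as close as possible to pi/2, i.e. j = round(pi/(4*theta) - 1/2).
pi/(4*theta) - 1/2 = 2144.1605
(For comparison, the common estimate pi/4 * sqrt(N/k) = 2144.6606; the exact maximiser is used here.)
Optimal iterations = 2144

2144


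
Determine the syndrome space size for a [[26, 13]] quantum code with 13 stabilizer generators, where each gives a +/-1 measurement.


Each stabilizer generator gives a binary (+1 or -1) measurement outcome.
With 13 independent generators:
Total syndromes = 2^13
= 8192

8192


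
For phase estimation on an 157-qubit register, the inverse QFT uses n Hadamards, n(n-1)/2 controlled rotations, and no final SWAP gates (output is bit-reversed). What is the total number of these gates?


Hadamard gates: 157
Controlled rotations: n*(n-1)/2 = 157*156/2 = 12246
SWAP gates: 0 (omitted)
Total = 157 + 12246
= 12403

12403


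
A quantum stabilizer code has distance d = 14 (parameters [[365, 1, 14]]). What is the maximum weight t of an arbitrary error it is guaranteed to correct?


Code parameters: [[365, 1, 14]], distance d = 14.
Number of correctable errors = floor((d-1)/2)
= floor((14 - 1)/2)
= floor(13/2)
= 6

6


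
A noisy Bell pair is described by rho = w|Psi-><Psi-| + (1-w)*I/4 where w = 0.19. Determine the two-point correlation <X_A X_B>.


|Psi-> = (|01> - |10>)/sqrt(2)
For the pure Bell state, <X_A X_B> = -1 (Bell-state Pauli correlator).
The maximally-mixed part I/4 has tr(I/4 * P tensor P) = 0 for any traceless Pauli P.
So <X_A X_B>_rho = w * (-1) + (1 - w) * 0
= 0.19 * (-1)
= -0.1900

-0.1900


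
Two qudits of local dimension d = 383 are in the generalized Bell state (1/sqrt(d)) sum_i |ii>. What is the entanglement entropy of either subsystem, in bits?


For a maximally entangled state in d x d:
S = log2(d) = log2(383)
= 8.5812

8.5812


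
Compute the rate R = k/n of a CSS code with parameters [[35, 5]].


Code rate R = k/n
= 5/35
= 0.1429

0.1429


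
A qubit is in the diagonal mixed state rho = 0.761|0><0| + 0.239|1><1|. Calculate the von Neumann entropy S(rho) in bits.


S = -p*log2(p) - (1-p)*log2(1-p)
p = 0.7610, 1-p = 0.2390
= -0.7610 * log2(0.7610) - 0.2390 * log2(0.2390)
= -(-0.2999) - (-0.4935)
= 0.7934

0.7934


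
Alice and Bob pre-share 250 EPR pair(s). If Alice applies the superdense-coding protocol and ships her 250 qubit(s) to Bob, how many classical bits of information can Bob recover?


Superdense coding allows 2 classical bits per shared entangled pair.
250 pair(s) -> 2 * 250 = 500 classical bits

500


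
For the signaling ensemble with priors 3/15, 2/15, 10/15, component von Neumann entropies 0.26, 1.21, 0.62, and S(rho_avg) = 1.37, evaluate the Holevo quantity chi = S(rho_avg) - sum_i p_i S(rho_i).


chi = S(rho) - sum_i p_i * S(rho_i)
Weighted entropy = 3/15 * 0.26 + 2/15 * 1.21 + 10/15 * 0.62
= 0.6267
chi = 1.37 - 0.6267
= 0.7433

0.7433


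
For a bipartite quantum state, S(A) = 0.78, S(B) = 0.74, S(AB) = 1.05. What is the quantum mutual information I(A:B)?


I(A:B) = S(A) + S(B) - S(AB)
= 0.78 + 0.74 - 1.05
= 0.4700

0.4700


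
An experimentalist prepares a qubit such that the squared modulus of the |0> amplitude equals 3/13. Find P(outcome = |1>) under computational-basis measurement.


|alpha|^2 = 3/13 = 0.2308
|beta|^2 = 1 - 3/13 = 10/13 = 0.7692
P(|1>) = |beta|^2 = 0.7692

0.7692


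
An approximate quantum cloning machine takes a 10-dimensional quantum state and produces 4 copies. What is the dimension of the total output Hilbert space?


Output space = H^(tensor 4) where dim(H) = 10
dim = 10^4
= 100 (after 2 factors)
= 1000 (after 3 factors)
= 10000 (after 4 factors)
= 10000

10000


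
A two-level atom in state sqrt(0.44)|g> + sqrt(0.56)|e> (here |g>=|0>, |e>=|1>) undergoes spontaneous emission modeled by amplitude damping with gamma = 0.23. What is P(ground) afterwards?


For amplitude damping with parameter gamma on state sqrt(a)|0> + sqrt(b)|1>:
alpha^2 = 0.44, beta^2 = 0.56
P(|0>) = alpha^2 + gamma * beta^2
= 0.44 + 0.23 * 0.56
= 0.44 + 0.1288
= 0.5688

0.5688


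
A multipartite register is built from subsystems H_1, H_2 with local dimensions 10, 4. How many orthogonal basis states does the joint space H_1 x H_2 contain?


dim(H_1 x H_2) = 10 * 4
= 40

40


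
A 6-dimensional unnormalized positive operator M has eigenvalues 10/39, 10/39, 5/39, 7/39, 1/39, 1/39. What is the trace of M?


tr(M) = sum of eigenvalues
= 10/39 + 10/39 + 5/39 + 7/39 + 1/39 + 1/39
= 34/39
= 0.8718

0.8718


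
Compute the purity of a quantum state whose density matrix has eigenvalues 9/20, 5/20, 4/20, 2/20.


tr(rho^2) = sum of eigenvalues squared
= (9/20)^2 + (5/20)^2 + (4/20)^2 + (2/20)^2
= (81 + 25 + 16 + 4) / 400
= 126/400
= 0.3150

0.3150


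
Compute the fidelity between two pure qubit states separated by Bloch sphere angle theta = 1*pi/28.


For states separated by angle theta on Bloch sphere:
F = cos^2(theta/2)
theta = 1*pi/28 = 0.1122
theta/2 = 0.0561
cos(theta/2) = 0.9984
F = 0.9969

0.9969


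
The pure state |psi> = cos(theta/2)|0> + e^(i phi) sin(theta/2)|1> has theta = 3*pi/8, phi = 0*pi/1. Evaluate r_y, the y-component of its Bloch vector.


theta = 1.1781, phi = 0.0000
r_y = sin(theta)*sin(phi) = 0.9239 * 0.0000
r_y = 0.0000

0.0000


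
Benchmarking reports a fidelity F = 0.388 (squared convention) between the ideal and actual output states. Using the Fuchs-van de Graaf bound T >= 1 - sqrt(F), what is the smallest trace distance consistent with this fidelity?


Fuchs-van de Graaf (squared-fidelity convention): 1 - sqrt(F) <= T <= sqrt(1 - F).
Lower bound: T >= 1 - sqrt(F)
sqrt(F) = sqrt(0.388) = 0.6229
T >= 1 - 0.6229
T >= 0.3771

0.3771


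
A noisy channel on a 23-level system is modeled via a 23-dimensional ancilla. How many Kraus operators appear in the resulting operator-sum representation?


Tracing out the environment in an orthonormal basis {|i>_E} gives Kraus operators K_i = <i|_E U |0>_E.
Number of Kraus operators = dim(H_env) = d_env
= 23

23


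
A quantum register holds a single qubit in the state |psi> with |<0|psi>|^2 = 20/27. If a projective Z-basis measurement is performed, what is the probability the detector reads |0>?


|alpha|^2 = 20/27 = 0.7407
|beta|^2 = 1 - 20/27 = 7/27 = 0.2593
P(|0>) = |alpha|^2 = 0.7407

0.7407


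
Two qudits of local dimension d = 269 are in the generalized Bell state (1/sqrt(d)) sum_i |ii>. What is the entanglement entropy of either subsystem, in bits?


For a maximally entangled state in d x d:
S = log2(d) = log2(269)
= 8.0715

8.0715


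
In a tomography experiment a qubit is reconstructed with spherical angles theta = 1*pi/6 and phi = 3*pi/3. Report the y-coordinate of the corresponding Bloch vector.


theta = 0.5236, phi = 3.1416
r_y = sin(theta)*sin(phi) = 0.5000 * 0.0000
r_y = 0.0000

0.0000


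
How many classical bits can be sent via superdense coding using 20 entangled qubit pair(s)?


Superdense coding allows 2 classical bits per shared entangled pair.
20 pair(s) -> 2 * 20 = 40 classical bits

40


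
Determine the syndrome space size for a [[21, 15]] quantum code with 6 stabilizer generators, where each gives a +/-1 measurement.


Each stabilizer generator gives a binary (+1 or -1) measurement outcome.
With 6 independent generators:
Total syndromes = 2^6
= 64

64


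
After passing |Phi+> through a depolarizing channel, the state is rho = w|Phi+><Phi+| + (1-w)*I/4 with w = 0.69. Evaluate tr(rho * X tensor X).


|Phi+> = (|00> + |11>)/sqrt(2)
For the pure Bell state, <X_A X_B> = +1 (Bell-state Pauli correlator).
The maximally-mixed part I/4 has tr(I/4 * P tensor P) = 0 for any traceless Pauli P.
So <X_A X_B>_rho = w * (+1) + (1 - w) * 0
= 0.69 * (+1)
= 0.6900

0.6900


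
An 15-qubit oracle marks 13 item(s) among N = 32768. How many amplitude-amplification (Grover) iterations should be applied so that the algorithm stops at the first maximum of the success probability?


After j Grover iterations the success probability is P(j) = sin^2((2j+1)*theta), where sin(theta) = sqrt(k/N).
N = 2^15 = 32768, k = 13
sin(theta) = sqrt(k/N) = 0.01991804497
theta = arcsin(sqrt(k/N)) = 0.01991936222 rad
P(j) reaches its first maximum when (2j+1)*theta is as close as possible to pi/2, i.e. j = round(pi/(4*theta) - 1/2).
pi/(4*theta) - 1/2 = 38.9289
(For comparison, the common estimate pi/4 * sqrt(N/k) = 39.4315; the exact maximiser is used here.)
Optimal iterations = 39

39


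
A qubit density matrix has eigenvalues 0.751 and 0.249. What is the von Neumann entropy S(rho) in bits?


S = -p*log2(p) - (1-p)*log2(1-p)
p = 0.7510, 1-p = 0.2490
= -0.7510 * log2(0.7510) - 0.2490 * log2(0.2490)
= -(-0.3102) - (-0.4994)
= 0.8097

0.8097


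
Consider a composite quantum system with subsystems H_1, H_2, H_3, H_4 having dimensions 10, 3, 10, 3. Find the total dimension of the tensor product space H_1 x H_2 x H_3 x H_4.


dim(H_1 x H_2 x H_3 x H_4) = 10 * 3 * 10 * 3
= 30 * 10 * 3
= 300 * 3
= 900

900


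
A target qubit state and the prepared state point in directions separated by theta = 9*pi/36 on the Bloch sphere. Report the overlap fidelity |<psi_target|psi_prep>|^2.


For states separated by angle theta on Bloch sphere:
F = cos^2(theta/2)
theta = 9*pi/36 = 0.7854
theta/2 = 0.3927
cos(theta/2) = 0.9239
F = 0.8536

0.8536


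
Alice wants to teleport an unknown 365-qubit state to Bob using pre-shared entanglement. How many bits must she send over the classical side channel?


Quantum teleportation requires 2 classical bits per qubit teleported.
365 qubit(s) -> 2 * 365 = 730 classical bits

730


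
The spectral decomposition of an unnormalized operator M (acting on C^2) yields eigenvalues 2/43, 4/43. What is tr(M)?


tr(M) = sum of eigenvalues
= 2/43 + 4/43
= 6/43
= 0.1395

0.1395


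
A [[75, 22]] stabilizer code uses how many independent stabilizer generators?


For an [[n,k]] stabilizer code:
Number of stabilizer generators = n - k
= 75 - 22
= 53

53


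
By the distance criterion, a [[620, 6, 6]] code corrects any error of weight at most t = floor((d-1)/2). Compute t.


Code parameters: [[620, 6, 6]], distance d = 6.
Number of correctable errors = floor((d-1)/2)
= floor((6 - 1)/2)
= floor(5/2)
= 2

2


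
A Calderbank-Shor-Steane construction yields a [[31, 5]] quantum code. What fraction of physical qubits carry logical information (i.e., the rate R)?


Code rate R = k/n
= 5/31
= 0.1613

0.1613


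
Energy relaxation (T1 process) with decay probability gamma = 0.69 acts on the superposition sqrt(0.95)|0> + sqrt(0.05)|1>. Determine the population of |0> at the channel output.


For amplitude damping with parameter gamma on state sqrt(a)|0> + sqrt(b)|1>:
alpha^2 = 0.95, beta^2 = 0.05
P(|0>) = alpha^2 + gamma * beta^2
= 0.95 + 0.69 * 0.05
= 0.95 + 0.0345
= 0.9845

0.9845


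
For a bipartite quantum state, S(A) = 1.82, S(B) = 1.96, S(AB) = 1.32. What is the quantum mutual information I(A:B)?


I(A:B) = S(A) + S(B) - S(AB)
= 1.82 + 1.96 - 1.32
= 2.4600

2.4600


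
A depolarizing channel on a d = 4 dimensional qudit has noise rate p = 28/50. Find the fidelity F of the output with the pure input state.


F = (1-p) + p/d
= (1 - 0.5600) + 0.5600/4
= 0.4400 + 0.1400
= 0.5800

0.5800


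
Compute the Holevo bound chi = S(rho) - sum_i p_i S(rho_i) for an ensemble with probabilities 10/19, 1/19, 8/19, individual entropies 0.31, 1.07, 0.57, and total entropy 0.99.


chi = S(rho) - sum_i p_i * S(rho_i)
Weighted entropy = 10/19 * 0.31 + 1/19 * 1.07 + 8/19 * 0.57
= 0.4595
chi = 0.99 - 0.4595
= 0.5305

0.5305


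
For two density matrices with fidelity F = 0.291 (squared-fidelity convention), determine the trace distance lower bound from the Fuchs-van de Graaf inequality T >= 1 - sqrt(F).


Fuchs-van de Graaf (squared-fidelity convention): 1 - sqrt(F) <= T <= sqrt(1 - F).
Lower bound: T >= 1 - sqrt(F)
sqrt(F) = sqrt(0.291) = 0.5394
T >= 1 - 0.5394
T >= 0.4606

0.4606


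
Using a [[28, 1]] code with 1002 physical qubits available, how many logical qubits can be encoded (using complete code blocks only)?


Each code block uses 28 physical qubits for 1 logical qubit(s).
Number of complete blocks = floor(1002 / 28) = 35
Logical qubits = 35 * 1
= 35

35


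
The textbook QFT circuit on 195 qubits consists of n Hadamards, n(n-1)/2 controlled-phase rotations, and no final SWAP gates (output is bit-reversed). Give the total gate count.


Hadamard gates: 195
Controlled rotations: n*(n-1)/2 = 195*194/2 = 18915
SWAP gates: 0 (omitted)
Total = 195 + 18915
= 19110

19110


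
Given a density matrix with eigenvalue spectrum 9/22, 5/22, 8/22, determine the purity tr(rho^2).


tr(rho^2) = sum of eigenvalues squared
= (9/22)^2 + (5/22)^2 + (8/22)^2
= (81 + 25 + 64) / 484
= 170/484
= 0.3512

0.3512


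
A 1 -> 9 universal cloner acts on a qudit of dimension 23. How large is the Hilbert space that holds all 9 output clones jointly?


Output space = H^(tensor 9) where dim(H) = 23
dim = 23^9
= 529 (after 2 factors)
= 12167 (after 3 factors)
= 279841 (after 4 factors)
= 6436343 (after 5 factors)
= 148035889 (after 6 factors)
= 3404825447 (after 7 factors)
= 78310985281 (after 8 factors)
= 1801152661463 (after 9 factors)
= 1801152661463

1801152661463


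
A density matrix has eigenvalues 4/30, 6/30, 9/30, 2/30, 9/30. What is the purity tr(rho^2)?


tr(rho^2) = sum of eigenvalues squared
= (4/30)^2 + (6/30)^2 + (9/30)^2 + (2/30)^2 + (9/30)^2
= (16 + 36 + 81 + 4 + 81) / 900
= 218/900
= 0.2422

0.2422


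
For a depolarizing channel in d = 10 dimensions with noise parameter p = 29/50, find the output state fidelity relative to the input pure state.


F = (1-p) + p/d
= (1 - 0.5800) + 0.5800/10
= 0.4200 + 0.0580
= 0.4780

0.4780


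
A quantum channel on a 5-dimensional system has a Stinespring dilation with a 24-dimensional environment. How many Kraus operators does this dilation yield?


Tracing out the environment in an orthonormal basis {|i>_E} gives Kraus operators K_i = <i|_E U |0>_E.
Number of Kraus operators = dim(H_env) = d_env
= 24

24


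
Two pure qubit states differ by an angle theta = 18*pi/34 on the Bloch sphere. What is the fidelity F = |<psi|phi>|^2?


For states separated by angle theta on Bloch sphere:
F = cos^2(theta/2)
theta = 18*pi/34 = 1.6632
theta/2 = 0.8316
cos(theta/2) = 0.6737
F = 0.4539

0.4539


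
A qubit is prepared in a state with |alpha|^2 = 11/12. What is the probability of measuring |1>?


|alpha|^2 = 11/12 = 0.9167
|beta|^2 = 1 - 11/12 = 1/12 = 0.0833
P(|1>) = |beta|^2 = 0.0833

0.0833


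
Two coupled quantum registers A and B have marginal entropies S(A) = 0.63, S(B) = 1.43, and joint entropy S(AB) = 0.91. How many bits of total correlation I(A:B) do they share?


I(A:B) = S(A) + S(B) - S(AB)
= 0.63 + 1.43 - 0.91
= 1.1500

1.1500


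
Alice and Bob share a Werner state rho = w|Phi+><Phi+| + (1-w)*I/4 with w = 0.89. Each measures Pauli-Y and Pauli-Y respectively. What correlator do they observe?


|Phi+> = (|00> + |11>)/sqrt(2)
For the pure Bell state, <Y_A Y_B> = -1 (Bell-state Pauli correlator).
The maximally-mixed part I/4 has tr(I/4 * P tensor P) = 0 for any traceless Pauli P.
So <Y_A Y_B>_rho = w * (-1) + (1 - w) * 0
= 0.89 * (-1)
= -0.8900

-0.8900


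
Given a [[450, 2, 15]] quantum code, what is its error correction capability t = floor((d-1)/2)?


Code parameters: [[450, 2, 15]], distance d = 15.
Number of correctable errors = floor((d-1)/2)
= floor((15 - 1)/2)
= floor(14/2)
= 7

7


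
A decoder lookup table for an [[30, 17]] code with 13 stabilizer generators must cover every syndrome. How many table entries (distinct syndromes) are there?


Each stabilizer generator gives a binary (+1 or -1) measurement outcome.
With 13 independent generators:
Total syndromes = 2^13
= 8192

8192


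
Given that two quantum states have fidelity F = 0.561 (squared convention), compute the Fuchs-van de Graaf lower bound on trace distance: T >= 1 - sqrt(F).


Fuchs-van de Graaf (squared-fidelity convention): 1 - sqrt(F) <= T <= sqrt(1 - F).
Lower bound: T >= 1 - sqrt(F)
sqrt(F) = sqrt(0.561) = 0.7490
T >= 1 - 0.7490
T >= 0.2510

0.2510


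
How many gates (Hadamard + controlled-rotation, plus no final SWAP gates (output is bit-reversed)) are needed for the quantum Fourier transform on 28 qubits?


Hadamard gates: 28
Controlled rotations: n*(n-1)/2 = 28*27/2 = 378
SWAP gates: 0 (omitted)
Total = 28 + 378
= 406

406


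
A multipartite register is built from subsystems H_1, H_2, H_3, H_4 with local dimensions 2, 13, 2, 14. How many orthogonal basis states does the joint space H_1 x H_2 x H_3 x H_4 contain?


dim(H_1 x H_2 x H_3 x H_4) = 2 * 13 * 2 * 14
= 26 * 2 * 14
= 52 * 14
= 728

728


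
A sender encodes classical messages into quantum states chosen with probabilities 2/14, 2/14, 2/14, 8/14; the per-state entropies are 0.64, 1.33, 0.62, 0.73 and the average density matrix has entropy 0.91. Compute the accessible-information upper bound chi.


chi = S(rho) - sum_i p_i * S(rho_i)
Weighted entropy = 2/14 * 0.64 + 2/14 * 1.33 + 2/14 * 0.62 + 8/14 * 0.73
= 0.7871
chi = 0.91 - 0.7871
= 0.1229

0.1229


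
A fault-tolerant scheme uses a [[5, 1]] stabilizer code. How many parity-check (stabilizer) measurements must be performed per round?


For an [[n,k]] stabilizer code:
Number of stabilizer generators = n - k
= 5 - 1
= 4

4


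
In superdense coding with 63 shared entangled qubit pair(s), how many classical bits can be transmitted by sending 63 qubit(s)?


Superdense coding allows 2 classical bits per shared entangled pair.
63 pair(s) -> 2 * 63 = 126 classical bits

126


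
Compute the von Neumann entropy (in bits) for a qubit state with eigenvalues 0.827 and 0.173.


S = -p*log2(p) - (1-p)*log2(1-p)
p = 0.8270, 1-p = 0.1730
= -0.8270 * log2(0.8270) - 0.1730 * log2(0.1730)
= -(-0.2266) - (-0.4379)
= 0.6645

0.6645


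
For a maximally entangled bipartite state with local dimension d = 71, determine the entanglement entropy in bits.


For a maximally entangled state in d x d:
S = log2(d) = log2(71)
= 6.1497

6.1497


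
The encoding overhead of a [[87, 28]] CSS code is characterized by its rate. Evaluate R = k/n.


Code rate R = k/n
= 28/87
= 0.3218

0.3218


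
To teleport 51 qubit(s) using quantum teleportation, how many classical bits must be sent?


Quantum teleportation requires 2 classical bits per qubit teleported.
51 qubit(s) -> 2 * 51 = 102 classical bits

102


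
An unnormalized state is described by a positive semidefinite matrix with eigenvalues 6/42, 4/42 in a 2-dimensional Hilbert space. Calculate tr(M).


tr(M) = sum of eigenvalues
= 6/42 + 4/42
= 10/42
= 0.2381

0.2381


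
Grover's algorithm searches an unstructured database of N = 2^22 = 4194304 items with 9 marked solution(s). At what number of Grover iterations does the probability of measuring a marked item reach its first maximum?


After j Grover iterations the success probability is P(j) = sin^2((2j+1)*theta), where sin(theta) = sqrt(k/N).
N = 2^22 = 4194304, k = 9
sin(theta) = sqrt(k/N) = 0.00146484375
theta = arcsin(sqrt(k/N)) = 0.001464844274 rad
P(j) reaches its first maximum when (2j+1)*theta is as close as possible to pi/2, i.e. j = round(pi/(4*theta) - 1/2).
pi/(4*theta) - 1/2 = 535.6650
(For comparison, the common estimate pi/4 * sqrt(N/k) = 536.1651; the exact maximiser is used here.)
Optimal iterations = 536

536


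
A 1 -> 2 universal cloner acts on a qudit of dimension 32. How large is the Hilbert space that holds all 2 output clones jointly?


Output space = H^(tensor 2) where dim(H) = 32
dim = 32^2
= 1024

1024


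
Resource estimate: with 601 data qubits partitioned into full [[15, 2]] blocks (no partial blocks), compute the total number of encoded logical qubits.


Each code block uses 15 physical qubits for 2 logical qubit(s).
Number of complete blocks = floor(601 / 15) = 40
Logical qubits = 40 * 2
= 80

80


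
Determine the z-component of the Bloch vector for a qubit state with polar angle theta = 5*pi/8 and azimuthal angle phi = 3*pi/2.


theta = 1.9635, phi = 4.7124
r_z = cos(theta) = -0.3827

-0.3827


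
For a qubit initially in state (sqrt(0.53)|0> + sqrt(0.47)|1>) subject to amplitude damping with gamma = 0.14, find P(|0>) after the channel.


For amplitude damping with parameter gamma on state sqrt(a)|0> + sqrt(b)|1>:
alpha^2 = 0.53, beta^2 = 0.47
P(|0>) = alpha^2 + gamma * beta^2
= 0.53 + 0.14 * 0.47
= 0.53 + 0.0658
= 0.5958

0.5958


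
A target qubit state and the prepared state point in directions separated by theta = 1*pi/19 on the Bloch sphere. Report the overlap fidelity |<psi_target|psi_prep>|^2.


For states separated by angle theta on Bloch sphere:
F = cos^2(theta/2)
theta = 1*pi/19 = 0.1653
theta/2 = 0.0827
cos(theta/2) = 0.9966
F = 0.9932

0.9932


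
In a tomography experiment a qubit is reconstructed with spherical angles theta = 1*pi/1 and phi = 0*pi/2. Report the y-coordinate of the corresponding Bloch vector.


theta = 3.1416, phi = 0.0000
r_y = sin(theta)*sin(phi) = 0.0000 * 0.0000
r_y = 0.0000

0.0000


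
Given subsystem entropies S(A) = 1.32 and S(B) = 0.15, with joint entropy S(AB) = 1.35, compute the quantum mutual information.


I(A:B) = S(A) + S(B) - S(AB)
= 1.32 + 0.15 - 1.35
= 0.1200

0.1200


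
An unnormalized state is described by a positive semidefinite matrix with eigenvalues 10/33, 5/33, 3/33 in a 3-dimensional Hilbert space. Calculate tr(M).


tr(M) = sum of eigenvalues
= 10/33 + 5/33 + 3/33
= 18/33
= 0.5455

0.5455


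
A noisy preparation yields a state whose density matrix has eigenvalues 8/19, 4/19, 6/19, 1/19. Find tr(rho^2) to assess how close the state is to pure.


tr(rho^2) = sum of eigenvalues squared
= (8/19)^2 + (4/19)^2 + (6/19)^2 + (1/19)^2
= (64 + 16 + 36 + 1) / 361
= 117/361
= 0.3241

0.3241


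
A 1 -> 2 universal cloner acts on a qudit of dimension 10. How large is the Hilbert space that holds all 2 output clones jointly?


Output space = H^(tensor 2) where dim(H) = 10
dim = 10^2
= 100

100


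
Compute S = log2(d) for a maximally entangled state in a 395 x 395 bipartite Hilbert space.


For a maximally entangled state in d x d:
S = log2(d) = log2(395)
= 8.6257

8.6257


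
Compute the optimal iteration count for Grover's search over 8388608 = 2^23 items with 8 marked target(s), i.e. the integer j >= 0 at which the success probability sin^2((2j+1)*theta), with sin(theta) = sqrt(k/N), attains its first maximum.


After j Grover iterations the success probability is P(j) = sin^2((2j+1)*theta), where sin(theta) = sqrt(k/N).
N = 2^23 = 8388608, k = 8
sin(theta) = sqrt(k/N) = 0.0009765625
theta = arcsin(sqrt(k/N)) = 0.0009765626552 rad
P(j) reaches its first maximum when (2j+1)*theta is as close as possible to pi/2, i.e. j = round(pi/(4*theta) - 1/2).
pi/(4*theta) - 1/2 = 803.7476
(For comparison, the common estimate pi/4 * sqrt(N/k) = 804.2477; the exact maximiser is used here.)
Optimal iterations = 804

804


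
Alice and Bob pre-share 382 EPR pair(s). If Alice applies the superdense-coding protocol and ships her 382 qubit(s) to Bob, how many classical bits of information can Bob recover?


Superdense coding allows 2 classical bits per shared entangled pair.
382 pair(s) -> 2 * 382 = 764 classical bits

764


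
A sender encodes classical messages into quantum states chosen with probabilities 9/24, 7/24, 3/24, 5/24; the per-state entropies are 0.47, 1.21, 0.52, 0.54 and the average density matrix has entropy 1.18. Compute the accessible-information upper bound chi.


chi = S(rho) - sum_i p_i * S(rho_i)
Weighted entropy = 9/24 * 0.47 + 7/24 * 1.21 + 3/24 * 0.52 + 5/24 * 0.54
= 0.7067
chi = 1.18 - 0.7067
= 0.4733

0.4733


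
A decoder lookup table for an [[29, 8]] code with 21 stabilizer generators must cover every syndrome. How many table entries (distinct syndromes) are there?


Each stabilizer generator gives a binary (+1 or -1) measurement outcome.
With 21 independent generators:
Total syndromes = 2^21
= 2097152

2097152


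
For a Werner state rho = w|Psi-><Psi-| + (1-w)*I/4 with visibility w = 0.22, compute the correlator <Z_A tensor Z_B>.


|Psi-> = (|01> - |10>)/sqrt(2)
For the pure Bell state, <Z_A Z_B> = -1 (Bell-state Pauli correlator).
The maximally-mixed part I/4 has tr(I/4 * P tensor P) = 0 for any traceless Pauli P.
So <Z_A Z_B>_rho = w * (-1) + (1 - w) * 0
= 0.22 * (-1)
= -0.2200

-0.2200


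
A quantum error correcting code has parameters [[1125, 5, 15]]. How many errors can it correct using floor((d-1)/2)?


Code parameters: [[1125, 5, 15]], distance d = 15.
Number of correctable errors = floor((d-1)/2)
= floor((15 - 1)/2)
= floor(14/2)
= 7

7


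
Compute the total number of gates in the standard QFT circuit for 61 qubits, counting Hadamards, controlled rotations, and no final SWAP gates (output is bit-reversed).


Hadamard gates: 61
Controlled rotations: n*(n-1)/2 = 61*60/2 = 1830
SWAP gates: 0 (omitted)
Total = 61 + 1830
= 1891

1891


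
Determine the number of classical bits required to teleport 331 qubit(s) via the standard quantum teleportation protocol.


Quantum teleportation requires 2 classical bits per qubit teleported.
331 qubit(s) -> 2 * 331 = 662 classical bits

662


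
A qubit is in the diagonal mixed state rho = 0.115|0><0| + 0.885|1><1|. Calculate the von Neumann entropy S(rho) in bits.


S = -p*log2(p) - (1-p)*log2(1-p)
p = 0.1150, 1-p = 0.8850
= -0.1150 * log2(0.1150) - 0.8850 * log2(0.8850)
= -(-0.3588) - (-0.1560)
= 0.5148

0.5148


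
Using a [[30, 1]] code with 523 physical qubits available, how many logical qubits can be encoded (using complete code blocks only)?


Each code block uses 30 physical qubits for 1 logical qubit(s).
Number of complete blocks = floor(523 / 30) = 17
Logical qubits = 17 * 1
= 17

17


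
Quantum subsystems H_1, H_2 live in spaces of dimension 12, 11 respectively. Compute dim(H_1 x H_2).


dim(H_1 x H_2) = 12 * 11
= 132

132


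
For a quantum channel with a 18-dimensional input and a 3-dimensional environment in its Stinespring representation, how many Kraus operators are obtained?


Tracing out the environment in an orthonormal basis {|i>_E} gives Kraus operators K_i = <i|_E U |0>_E.
Number of Kraus operators = dim(H_env) = d_env
= 3

3


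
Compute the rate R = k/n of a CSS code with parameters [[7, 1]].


Code rate R = k/n
= 1/7
= 0.1429

0.1429


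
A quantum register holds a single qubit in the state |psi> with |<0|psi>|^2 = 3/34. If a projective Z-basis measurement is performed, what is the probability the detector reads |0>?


|alpha|^2 = 3/34 = 0.0882
|beta|^2 = 1 - 3/34 = 31/34 = 0.9118
P(|0>) = |alpha|^2 = 0.0882

0.0882


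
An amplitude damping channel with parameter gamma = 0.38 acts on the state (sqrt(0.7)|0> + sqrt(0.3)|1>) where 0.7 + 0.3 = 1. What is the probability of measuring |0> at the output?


For amplitude damping with parameter gamma on state sqrt(a)|0> + sqrt(b)|1>:
alpha^2 = 0.7, beta^2 = 0.3
P(|0>) = alpha^2 + gamma * beta^2
= 0.7 + 0.38 * 0.3
= 0.7 + 0.1140
= 0.8140

0.8140


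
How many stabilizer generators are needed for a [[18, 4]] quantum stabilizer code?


For an [[n,k]] stabilizer code:
Number of stabilizer generators = n - k
= 18 - 4
= 14

14


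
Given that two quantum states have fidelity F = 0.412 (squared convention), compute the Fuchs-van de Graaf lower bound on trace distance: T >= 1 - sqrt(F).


Fuchs-van de Graaf (squared-fidelity convention): 1 - sqrt(F) <= T <= sqrt(1 - F).
Lower bound: T >= 1 - sqrt(F)
sqrt(F) = sqrt(0.412) = 0.6419
T >= 1 - 0.6419
T >= 0.3581

0.3581


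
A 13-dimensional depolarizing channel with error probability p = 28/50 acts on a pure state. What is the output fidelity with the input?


F = (1-p) + p/d
= (1 - 0.5600) + 0.5600/13
= 0.4400 + 0.0431
= 0.4831

0.4831


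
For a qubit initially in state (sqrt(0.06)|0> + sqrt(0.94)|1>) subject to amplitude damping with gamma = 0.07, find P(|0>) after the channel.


For amplitude damping with parameter gamma on state sqrt(a)|0> + sqrt(b)|1>:
alpha^2 = 0.06, beta^2 = 0.94
P(|0>) = alpha^2 + gamma * beta^2
= 0.06 + 0.07 * 0.94
= 0.06 + 0.0658
= 0.1258

0.1258


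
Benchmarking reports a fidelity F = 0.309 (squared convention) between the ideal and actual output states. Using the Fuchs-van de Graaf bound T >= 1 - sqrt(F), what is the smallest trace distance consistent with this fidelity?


Fuchs-van de Graaf (squared-fidelity convention): 1 - sqrt(F) <= T <= sqrt(1 - F).
Lower bound: T >= 1 - sqrt(F)
sqrt(F) = sqrt(0.309) = 0.5559
T >= 1 - 0.5559
T >= 0.4441

0.4441


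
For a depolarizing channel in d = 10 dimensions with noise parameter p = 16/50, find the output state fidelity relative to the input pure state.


F = (1-p) + p/d
= (1 - 0.3200) + 0.3200/10
= 0.6800 + 0.0320
= 0.7120

0.7120


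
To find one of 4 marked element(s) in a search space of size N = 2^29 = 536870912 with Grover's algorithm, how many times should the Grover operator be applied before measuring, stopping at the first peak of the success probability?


After j Grover iterations the success probability is P(j) = sin^2((2j+1)*theta), where sin(theta) = sqrt(k/N).
N = 2^29 = 536870912, k = 4
sin(theta) = sqrt(k/N) = 8.631674575e-05
theta = arcsin(sqrt(k/N)) = 8.631674586e-05 rad
P(j) reaches its first maximum when (2j+1)*theta is as close as possible to pi/2, i.e. j = round(pi/(4*theta) - 1/2).
pi/(4*theta) - 1/2 = 9098.5242
(For comparison, the common estimate pi/4 * sqrt(N/k) = 9099.0243; the exact maximiser is used here.)
Optimal iterations = 9099

9099


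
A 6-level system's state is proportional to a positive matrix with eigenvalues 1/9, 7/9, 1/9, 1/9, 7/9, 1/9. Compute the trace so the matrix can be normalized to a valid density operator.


tr(M) = sum of eigenvalues
= 1/9 + 7/9 + 1/9 + 1/9 + 7/9 + 1/9
= 18/9
= 2.0000

2.0000


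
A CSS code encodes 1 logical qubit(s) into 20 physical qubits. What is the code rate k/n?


Code rate R = k/n
= 1/20
= 0.0500

0.0500


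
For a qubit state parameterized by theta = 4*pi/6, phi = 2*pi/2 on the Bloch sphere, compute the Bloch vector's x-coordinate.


theta = 2.0944, phi = 3.1416
r_x = sin(theta)*cos(phi) = 0.8660 * -1.0000
r_x = -0.8660

-0.8660


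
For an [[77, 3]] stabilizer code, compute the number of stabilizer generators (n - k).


For an [[n,k]] stabilizer code:
Number of stabilizer generators = n - k
= 77 - 3
= 74

74


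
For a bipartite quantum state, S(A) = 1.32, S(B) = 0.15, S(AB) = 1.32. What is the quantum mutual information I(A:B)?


I(A:B) = S(A) + S(B) - S(AB)
= 1.32 + 0.15 - 1.32
= 0.1500

0.1500


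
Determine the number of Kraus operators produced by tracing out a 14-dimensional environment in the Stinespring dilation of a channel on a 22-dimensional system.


Tracing out the environment in an orthonormal basis {|i>_E} gives Kraus operators K_i = <i|_E U |0>_E.
Number of Kraus operators = dim(H_env) = d_env
= 14

14


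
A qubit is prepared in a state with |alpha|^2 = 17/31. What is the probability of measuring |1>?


|alpha|^2 = 17/31 = 0.5484
|beta|^2 = 1 - 17/31 = 14/31 = 0.4516
P(|1>) = |beta|^2 = 0.4516

0.4516


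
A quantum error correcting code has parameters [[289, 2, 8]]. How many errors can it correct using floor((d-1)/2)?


Code parameters: [[289, 2, 8]], distance d = 8.
Number of correctable errors = floor((d-1)/2)
= floor((8 - 1)/2)
= floor(7/2)
= 3

3


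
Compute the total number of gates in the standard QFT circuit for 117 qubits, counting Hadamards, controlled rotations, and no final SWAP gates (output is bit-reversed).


Hadamard gates: 117
Controlled rotations: n*(n-1)/2 = 117*116/2 = 6786
SWAP gates: 0 (omitted)
Total = 117 + 6786
= 6903

6903


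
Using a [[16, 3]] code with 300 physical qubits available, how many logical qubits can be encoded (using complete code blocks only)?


Each code block uses 16 physical qubits for 3 logical qubit(s).
Number of complete blocks = floor(300 / 16) = 18
Logical qubits = 18 * 3
= 54

54


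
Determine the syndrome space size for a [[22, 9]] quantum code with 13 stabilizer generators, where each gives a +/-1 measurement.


Each stabilizer generator gives a binary (+1 or -1) measurement outcome.
With 13 independent generators:
Total syndromes = 2^13
= 8192

8192


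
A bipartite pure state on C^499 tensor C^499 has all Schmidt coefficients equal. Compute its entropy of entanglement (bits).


For a maximally entangled state in d x d:
S = log2(d) = log2(499)
= 8.9629

8.9629


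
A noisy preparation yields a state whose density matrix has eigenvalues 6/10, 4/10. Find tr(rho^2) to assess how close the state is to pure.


tr(rho^2) = sum of eigenvalues squared
= (6/10)^2 + (4/10)^2
= (36 + 16) / 100
= 52/100
= 0.5200

0.5200


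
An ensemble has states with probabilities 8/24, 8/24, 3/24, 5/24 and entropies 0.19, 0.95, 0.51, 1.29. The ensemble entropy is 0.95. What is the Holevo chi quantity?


chi = S(rho) - sum_i p_i * S(rho_i)
Weighted entropy = 8/24 * 0.19 + 8/24 * 0.95 + 3/24 * 0.51 + 5/24 * 1.29
= 0.7125
chi = 0.95 - 0.7125
= 0.2375

0.2375


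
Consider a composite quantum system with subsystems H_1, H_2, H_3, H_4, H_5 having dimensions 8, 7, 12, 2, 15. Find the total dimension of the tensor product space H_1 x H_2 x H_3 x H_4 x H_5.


dim(H_1 x H_2 x H_3 x H_4 x H_5) = 8 * 7 * 12 * 2 * 15
= 56 * 12 * 2 * 15
= 672 * 2 * 15
= 1344 * 15
= 20160

20160


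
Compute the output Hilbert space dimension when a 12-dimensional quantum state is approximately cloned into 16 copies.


Output space = H^(tensor 16) where dim(H) = 12
dim = 12^16
= 144 (after 2 factors)
= 1728 (after 3 factors)
= 20736 (after 4 factors)
= 248832 (after 5 factors)
= 2985984 (after 6 factors)
= 35831808 (after 7 factors)
= 429981696 (after 8 factors)
= 5159780352 (after 9 factors)
= 61917364224 (after 10 factors)
= 743008370688 (after 11 factors)
= 8916100448256 (after 12 factors)
= 106993205379072 (after 13 factors)
= 1283918464548864 (after 14 factors)
= 15407021574586368 (after 15 factors)
= 184884258895036416 (after 16 factors)
= 184884258895036416

184884258895036416
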